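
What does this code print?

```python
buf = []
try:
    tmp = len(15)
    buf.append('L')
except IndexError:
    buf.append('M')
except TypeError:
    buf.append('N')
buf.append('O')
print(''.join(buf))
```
NO

TypeError is caught by its specific handler, not IndexError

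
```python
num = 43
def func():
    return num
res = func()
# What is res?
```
43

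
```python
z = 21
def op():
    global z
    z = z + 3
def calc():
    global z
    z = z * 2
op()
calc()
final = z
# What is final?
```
48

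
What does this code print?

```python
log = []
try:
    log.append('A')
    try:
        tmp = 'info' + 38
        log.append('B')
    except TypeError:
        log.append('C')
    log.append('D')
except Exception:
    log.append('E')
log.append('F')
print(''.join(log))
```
ACDF

Inner exception caught by inner handler, outer continues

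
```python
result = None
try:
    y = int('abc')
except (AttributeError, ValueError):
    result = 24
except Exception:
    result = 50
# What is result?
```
24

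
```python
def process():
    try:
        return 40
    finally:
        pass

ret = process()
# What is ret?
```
40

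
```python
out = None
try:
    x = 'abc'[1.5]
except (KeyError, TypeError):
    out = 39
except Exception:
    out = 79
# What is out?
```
39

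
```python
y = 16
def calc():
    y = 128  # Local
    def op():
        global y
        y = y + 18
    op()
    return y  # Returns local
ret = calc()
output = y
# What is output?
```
34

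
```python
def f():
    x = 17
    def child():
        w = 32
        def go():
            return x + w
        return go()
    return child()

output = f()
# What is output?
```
49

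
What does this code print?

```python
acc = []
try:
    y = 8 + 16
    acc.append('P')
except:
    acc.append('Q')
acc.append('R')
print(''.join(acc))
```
PR

No exception, try block completes normally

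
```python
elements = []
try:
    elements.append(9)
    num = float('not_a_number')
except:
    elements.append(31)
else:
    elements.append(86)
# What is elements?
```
[9, 31]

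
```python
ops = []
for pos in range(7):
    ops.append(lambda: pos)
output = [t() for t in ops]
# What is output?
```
[6, 6, 6, 6, 6, 6, 6]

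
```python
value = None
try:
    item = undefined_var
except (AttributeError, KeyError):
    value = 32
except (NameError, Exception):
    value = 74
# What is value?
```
74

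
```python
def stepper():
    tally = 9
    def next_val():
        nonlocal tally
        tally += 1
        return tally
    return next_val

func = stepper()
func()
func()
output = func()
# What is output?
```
12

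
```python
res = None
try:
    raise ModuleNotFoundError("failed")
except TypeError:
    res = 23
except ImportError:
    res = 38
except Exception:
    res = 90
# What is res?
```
38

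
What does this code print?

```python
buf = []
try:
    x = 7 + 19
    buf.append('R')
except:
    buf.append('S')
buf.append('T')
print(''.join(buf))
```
RT

No exception, try block completes normally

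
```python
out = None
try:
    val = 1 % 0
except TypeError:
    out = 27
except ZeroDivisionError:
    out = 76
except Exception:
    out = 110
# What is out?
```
76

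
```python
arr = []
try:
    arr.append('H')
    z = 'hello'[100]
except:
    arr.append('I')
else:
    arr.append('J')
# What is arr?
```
['H', 'I']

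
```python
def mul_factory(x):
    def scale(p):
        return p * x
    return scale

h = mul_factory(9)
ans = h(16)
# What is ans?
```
144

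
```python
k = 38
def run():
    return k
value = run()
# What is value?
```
38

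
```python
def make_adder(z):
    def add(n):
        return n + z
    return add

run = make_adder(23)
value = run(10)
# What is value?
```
33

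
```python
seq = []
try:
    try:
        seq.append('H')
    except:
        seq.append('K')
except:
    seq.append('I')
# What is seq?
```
['H']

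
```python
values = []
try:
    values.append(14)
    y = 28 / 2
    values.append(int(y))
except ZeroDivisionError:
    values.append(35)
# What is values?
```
[14, 14]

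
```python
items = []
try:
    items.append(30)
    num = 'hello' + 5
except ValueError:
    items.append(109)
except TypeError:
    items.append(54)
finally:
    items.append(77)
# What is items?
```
[30, 54, 77]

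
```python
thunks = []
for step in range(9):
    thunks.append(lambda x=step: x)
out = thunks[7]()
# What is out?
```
7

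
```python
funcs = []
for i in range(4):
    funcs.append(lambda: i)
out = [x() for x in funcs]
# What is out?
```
[3, 3, 3, 3]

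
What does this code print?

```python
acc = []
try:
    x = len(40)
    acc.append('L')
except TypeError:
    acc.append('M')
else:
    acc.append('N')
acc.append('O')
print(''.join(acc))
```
MO

else block skipped when exception is caught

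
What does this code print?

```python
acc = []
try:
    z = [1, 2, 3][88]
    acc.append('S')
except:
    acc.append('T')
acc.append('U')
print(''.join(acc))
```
TU

Exception raised in try, caught by bare except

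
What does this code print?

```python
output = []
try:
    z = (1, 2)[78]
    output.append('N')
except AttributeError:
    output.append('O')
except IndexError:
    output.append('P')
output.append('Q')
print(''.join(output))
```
PQ

IndexError is caught by its specific handler, not AttributeError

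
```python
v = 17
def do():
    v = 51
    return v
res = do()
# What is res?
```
51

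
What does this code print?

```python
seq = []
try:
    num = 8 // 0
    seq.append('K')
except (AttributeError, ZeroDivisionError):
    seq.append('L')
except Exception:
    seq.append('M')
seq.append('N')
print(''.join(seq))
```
LN

ZeroDivisionError matches tuple containing it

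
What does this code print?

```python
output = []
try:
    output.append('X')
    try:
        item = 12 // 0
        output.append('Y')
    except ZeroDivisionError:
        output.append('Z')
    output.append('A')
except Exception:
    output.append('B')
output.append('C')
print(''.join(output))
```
XZAC

Inner exception caught by inner handler, outer continues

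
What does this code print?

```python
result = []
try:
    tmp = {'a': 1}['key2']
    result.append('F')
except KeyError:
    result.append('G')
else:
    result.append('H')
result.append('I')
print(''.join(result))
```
GI

else block skipped when exception is caught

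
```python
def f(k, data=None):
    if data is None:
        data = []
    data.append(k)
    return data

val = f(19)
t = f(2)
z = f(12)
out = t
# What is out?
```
[2]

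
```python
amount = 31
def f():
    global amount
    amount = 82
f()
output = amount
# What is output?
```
82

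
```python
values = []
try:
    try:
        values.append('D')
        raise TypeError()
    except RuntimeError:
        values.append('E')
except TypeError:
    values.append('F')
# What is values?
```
['D', 'F']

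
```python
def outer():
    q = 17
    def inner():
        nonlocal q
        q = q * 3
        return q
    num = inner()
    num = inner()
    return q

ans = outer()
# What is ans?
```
153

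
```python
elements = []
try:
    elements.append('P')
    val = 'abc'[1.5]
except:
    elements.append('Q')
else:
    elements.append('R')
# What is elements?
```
['P', 'Q']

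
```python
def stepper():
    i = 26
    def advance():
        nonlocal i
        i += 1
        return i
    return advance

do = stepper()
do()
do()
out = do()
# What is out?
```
29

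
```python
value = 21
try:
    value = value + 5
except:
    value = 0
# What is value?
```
26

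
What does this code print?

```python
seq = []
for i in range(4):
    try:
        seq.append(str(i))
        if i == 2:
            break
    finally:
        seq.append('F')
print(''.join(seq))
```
0F1F2F

finally runs even when breaking out of loop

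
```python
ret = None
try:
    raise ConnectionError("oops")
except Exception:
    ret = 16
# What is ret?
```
16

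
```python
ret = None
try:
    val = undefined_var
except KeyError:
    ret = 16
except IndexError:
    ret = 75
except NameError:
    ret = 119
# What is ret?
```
119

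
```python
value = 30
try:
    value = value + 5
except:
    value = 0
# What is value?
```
35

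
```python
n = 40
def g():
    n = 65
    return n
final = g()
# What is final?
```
65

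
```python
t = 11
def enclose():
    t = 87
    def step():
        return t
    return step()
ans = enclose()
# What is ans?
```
87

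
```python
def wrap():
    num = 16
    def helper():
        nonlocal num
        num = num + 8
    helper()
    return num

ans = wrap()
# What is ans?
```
24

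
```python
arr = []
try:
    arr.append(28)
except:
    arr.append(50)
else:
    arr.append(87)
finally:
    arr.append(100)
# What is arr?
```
[28, 87, 100]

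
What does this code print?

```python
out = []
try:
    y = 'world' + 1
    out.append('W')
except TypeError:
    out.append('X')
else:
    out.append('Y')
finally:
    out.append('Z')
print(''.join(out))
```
XZ

Exception: except runs, else skipped, finally runs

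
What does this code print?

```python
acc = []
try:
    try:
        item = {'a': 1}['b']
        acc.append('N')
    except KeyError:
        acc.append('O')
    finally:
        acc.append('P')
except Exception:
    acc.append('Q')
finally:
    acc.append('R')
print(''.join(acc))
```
OPR

Both finally blocks run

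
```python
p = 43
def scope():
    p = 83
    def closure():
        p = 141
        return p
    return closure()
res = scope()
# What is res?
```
141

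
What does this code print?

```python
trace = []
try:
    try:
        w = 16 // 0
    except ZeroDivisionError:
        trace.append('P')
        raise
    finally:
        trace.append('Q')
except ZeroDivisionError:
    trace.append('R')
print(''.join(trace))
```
PQR

finally runs before re-raised exception propagates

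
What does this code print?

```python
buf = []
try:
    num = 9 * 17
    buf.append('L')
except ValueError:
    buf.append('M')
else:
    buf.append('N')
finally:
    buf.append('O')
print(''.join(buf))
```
LNO

else runs before finally when no exception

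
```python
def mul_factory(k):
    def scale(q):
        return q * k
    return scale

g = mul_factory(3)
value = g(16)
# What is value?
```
48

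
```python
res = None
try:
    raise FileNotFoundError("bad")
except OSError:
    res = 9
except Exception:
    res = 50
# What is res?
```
9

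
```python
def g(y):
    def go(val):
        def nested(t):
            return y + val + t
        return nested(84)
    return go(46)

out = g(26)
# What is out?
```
156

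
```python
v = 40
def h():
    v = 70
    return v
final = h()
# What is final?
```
70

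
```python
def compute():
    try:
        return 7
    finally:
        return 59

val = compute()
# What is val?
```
59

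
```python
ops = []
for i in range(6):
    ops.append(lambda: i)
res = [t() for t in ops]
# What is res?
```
[5, 5, 5, 5, 5, 5]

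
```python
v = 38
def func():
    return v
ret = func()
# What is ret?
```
38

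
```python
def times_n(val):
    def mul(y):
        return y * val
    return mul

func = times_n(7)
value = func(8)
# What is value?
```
56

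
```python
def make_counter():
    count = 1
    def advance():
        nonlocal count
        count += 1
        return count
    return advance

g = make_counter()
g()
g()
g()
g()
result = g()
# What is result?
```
6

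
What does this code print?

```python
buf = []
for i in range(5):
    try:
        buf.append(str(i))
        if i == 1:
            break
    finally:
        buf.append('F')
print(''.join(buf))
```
0F1F

finally runs even when breaking out of loop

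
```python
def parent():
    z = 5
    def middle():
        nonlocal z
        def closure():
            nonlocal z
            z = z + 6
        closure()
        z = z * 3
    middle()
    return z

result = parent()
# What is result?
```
33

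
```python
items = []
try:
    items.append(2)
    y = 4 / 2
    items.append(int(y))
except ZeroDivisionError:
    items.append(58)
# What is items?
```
[2, 2]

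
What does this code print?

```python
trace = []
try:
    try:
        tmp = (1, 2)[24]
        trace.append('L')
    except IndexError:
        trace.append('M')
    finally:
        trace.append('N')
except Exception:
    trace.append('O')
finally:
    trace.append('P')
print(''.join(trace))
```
MNP

Both finally blocks run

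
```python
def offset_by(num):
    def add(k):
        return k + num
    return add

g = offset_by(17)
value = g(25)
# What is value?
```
42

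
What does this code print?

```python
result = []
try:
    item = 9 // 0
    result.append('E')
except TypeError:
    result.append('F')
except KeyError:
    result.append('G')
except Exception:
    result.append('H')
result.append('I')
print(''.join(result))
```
HI

ZeroDivisionError not specifically caught, falls to Exception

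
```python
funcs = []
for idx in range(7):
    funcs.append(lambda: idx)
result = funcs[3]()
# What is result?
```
6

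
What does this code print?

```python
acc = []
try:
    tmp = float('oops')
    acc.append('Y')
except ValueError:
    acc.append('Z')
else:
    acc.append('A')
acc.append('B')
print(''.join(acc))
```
ZB

else block skipped when exception is caught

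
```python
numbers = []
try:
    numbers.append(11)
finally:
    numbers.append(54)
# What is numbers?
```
[11, 54]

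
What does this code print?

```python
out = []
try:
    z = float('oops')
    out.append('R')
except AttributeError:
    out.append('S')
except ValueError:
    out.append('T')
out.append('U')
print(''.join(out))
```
TU

ValueError is caught by its specific handler, not AttributeError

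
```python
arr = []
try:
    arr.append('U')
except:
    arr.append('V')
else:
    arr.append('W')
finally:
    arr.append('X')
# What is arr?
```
['U', 'W', 'X']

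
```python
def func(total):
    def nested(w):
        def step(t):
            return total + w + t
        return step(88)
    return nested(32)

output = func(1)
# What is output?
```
121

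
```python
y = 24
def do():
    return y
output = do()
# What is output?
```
24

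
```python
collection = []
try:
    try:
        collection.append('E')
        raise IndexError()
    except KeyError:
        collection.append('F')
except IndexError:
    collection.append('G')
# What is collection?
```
['E', 'G']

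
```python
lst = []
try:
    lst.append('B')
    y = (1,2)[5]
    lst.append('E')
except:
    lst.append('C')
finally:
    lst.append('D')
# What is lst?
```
['B', 'C', 'D']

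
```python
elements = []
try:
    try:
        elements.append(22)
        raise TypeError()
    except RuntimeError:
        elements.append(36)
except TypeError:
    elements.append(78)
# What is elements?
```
[22, 78]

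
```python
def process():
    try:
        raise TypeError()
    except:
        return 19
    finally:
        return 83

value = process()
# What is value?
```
83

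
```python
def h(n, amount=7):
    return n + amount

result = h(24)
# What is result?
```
31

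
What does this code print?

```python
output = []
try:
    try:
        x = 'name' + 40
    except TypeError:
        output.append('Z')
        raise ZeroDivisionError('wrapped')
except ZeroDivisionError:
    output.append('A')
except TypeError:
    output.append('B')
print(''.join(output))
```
ZA

New ZeroDivisionError raised, caught by outer ZeroDivisionError handler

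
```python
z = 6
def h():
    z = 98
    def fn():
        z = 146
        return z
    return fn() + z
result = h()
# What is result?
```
244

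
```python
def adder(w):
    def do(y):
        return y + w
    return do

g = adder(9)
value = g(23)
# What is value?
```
32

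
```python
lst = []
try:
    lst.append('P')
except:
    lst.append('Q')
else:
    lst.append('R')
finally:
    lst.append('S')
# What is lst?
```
['P', 'R', 'S']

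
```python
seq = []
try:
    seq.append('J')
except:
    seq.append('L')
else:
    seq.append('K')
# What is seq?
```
['J', 'K']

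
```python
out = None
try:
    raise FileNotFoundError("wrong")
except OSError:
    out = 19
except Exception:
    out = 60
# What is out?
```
19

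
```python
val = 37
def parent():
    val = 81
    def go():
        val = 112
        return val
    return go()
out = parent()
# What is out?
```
112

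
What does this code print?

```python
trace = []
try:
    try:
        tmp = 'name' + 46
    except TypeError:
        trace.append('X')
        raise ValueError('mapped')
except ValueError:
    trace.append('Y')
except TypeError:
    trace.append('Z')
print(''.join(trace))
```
XY

New ValueError raised, caught by outer ValueError handler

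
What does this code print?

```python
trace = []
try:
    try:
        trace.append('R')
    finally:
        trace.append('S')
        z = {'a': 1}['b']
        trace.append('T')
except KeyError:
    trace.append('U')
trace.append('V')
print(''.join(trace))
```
RSUV

Exception in inner finally caught by outer except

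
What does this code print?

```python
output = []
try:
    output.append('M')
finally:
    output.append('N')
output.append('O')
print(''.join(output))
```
MNO

try/finally without except, no exception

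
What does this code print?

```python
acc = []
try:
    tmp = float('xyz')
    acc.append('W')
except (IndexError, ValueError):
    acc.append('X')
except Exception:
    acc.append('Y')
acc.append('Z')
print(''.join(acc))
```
XZ

ValueError matches tuple containing it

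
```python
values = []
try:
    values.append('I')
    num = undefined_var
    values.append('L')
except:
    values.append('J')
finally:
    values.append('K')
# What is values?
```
['I', 'J', 'K']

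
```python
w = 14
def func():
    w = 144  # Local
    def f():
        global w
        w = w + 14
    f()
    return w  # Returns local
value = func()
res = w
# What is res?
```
28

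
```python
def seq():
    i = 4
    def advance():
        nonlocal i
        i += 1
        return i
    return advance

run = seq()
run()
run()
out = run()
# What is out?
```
7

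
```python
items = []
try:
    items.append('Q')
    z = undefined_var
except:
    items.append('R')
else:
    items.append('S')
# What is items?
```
['Q', 'R']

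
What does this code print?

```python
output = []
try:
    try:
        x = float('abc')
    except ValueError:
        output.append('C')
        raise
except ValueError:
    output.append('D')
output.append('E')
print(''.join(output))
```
CDE

raise without argument re-raises current exception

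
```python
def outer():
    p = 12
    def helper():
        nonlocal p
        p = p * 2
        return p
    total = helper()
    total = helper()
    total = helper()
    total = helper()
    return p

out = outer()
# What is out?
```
192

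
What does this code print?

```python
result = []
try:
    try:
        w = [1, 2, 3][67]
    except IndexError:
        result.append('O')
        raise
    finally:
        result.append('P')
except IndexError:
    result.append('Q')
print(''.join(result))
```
OPQ

finally runs before re-raised exception propagates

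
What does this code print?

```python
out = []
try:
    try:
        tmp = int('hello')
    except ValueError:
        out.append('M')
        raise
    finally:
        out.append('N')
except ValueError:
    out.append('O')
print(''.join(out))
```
MNO

finally runs before re-raised exception propagates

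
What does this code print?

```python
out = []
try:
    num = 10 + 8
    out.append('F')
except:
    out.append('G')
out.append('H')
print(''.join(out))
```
FH

No exception, try block completes normally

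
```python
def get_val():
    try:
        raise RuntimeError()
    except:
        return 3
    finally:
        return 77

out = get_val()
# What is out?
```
77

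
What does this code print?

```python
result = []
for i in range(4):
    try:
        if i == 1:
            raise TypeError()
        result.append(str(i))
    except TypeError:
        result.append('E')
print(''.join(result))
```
0E23

Exception on i=1 caught, loop continues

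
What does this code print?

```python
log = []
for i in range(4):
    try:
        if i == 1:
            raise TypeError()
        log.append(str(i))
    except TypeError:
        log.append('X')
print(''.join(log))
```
0X23

Exception on i=1 caught, loop continues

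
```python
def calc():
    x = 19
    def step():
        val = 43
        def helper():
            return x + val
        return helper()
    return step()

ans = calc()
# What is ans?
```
62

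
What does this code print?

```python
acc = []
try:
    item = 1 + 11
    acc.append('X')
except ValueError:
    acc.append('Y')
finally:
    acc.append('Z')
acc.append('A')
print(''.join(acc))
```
XZA

finally runs after normal execution too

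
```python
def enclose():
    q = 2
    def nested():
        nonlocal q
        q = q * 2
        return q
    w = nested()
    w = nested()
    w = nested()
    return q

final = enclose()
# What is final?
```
16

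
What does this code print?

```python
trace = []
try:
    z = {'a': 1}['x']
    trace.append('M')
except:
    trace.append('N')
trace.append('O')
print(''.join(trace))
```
NO

Exception raised in try, caught by bare except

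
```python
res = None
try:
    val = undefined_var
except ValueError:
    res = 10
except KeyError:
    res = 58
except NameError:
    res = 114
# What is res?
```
114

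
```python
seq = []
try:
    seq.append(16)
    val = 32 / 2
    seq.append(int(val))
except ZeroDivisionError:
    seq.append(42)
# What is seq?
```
[16, 16]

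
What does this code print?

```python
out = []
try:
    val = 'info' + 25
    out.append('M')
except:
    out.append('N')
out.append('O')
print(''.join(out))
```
NO

Exception raised in try, caught by bare except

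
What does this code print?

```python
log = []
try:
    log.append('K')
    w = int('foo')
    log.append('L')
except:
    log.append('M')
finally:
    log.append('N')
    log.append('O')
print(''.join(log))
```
KMNO

Code before exception runs, then except, then all of finally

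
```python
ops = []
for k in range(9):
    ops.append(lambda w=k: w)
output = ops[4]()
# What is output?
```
4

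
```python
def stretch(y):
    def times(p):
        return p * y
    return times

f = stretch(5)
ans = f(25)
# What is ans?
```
125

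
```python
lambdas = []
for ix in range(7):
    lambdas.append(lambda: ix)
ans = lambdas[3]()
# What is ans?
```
6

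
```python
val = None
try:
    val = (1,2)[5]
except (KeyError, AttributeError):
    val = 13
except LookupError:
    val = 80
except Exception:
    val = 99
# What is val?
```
80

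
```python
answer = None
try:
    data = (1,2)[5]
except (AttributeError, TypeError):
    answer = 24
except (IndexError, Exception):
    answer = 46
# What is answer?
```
46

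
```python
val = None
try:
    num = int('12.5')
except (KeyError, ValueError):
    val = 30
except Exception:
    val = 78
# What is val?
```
30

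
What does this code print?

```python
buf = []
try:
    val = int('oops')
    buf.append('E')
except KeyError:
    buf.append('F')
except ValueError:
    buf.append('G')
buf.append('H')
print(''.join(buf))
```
GH

ValueError is caught by its specific handler, not KeyError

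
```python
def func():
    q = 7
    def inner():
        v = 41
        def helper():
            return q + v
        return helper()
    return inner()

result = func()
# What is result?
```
48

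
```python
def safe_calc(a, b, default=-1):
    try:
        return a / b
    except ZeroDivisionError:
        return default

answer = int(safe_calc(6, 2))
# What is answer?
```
3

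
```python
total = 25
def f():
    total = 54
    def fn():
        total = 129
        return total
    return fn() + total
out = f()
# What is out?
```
183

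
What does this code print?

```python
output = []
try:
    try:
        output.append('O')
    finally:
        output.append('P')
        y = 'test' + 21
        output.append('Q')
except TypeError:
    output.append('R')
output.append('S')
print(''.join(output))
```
OPRS

Exception in inner finally caught by outer except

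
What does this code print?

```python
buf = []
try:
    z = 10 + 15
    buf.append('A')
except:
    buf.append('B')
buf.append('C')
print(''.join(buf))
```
AC

No exception, try block completes normally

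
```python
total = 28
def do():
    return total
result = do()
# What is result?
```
28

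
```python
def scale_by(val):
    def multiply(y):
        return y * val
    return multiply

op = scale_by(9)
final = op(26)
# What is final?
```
234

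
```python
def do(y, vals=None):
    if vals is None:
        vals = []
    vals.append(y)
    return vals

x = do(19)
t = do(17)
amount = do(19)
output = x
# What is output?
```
[19]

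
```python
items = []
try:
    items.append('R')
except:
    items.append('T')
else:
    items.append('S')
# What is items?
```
['R', 'S']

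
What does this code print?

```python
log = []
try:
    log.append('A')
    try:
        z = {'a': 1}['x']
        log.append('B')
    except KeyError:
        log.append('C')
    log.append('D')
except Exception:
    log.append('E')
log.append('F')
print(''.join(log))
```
ACDF

Inner exception caught by inner handler, outer continues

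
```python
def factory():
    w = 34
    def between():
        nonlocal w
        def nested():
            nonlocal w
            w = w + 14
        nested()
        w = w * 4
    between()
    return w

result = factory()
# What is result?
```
192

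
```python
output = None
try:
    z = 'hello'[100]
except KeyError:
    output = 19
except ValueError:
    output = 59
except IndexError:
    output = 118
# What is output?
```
118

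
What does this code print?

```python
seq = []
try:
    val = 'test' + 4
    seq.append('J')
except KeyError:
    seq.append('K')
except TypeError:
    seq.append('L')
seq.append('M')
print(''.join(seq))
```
LM

TypeError is caught by its specific handler, not KeyError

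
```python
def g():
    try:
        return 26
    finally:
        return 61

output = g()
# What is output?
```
61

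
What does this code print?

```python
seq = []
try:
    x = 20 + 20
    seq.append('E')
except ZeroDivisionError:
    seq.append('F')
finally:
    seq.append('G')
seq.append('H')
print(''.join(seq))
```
EGH

finally runs after normal execution too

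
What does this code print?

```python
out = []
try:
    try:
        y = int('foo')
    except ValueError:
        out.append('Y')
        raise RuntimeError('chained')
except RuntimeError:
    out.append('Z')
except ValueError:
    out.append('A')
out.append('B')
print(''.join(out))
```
YZB

RuntimeError raised and caught, original ValueError not re-raised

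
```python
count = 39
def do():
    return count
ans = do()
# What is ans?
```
39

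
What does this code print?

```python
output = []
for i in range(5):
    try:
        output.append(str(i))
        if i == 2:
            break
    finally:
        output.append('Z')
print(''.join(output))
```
0Z1Z2Z

finally runs even when breaking out of loop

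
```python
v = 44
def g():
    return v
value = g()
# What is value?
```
44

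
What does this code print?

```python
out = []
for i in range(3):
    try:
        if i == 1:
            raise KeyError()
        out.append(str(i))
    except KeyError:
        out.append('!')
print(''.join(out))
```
0!2

Exception on i=1 caught, loop continues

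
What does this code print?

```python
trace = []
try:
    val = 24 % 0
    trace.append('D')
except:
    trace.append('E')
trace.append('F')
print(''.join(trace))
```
EF

Exception raised in try, caught by bare except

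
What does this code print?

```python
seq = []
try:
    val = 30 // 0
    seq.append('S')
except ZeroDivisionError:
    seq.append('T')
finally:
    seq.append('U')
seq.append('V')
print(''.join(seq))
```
TUV

finally always runs, even after exception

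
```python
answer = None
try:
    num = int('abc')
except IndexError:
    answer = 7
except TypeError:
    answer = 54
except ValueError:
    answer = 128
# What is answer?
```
128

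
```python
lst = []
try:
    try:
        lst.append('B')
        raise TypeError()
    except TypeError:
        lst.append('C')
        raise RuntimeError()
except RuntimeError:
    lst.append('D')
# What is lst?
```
['B', 'C', 'D']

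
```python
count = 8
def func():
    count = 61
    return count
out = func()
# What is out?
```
61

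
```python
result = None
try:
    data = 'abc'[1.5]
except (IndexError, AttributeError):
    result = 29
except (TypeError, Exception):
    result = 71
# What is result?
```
71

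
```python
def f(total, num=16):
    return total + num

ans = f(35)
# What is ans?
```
51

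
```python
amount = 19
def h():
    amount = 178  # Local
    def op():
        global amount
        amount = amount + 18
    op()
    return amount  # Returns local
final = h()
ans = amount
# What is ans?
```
37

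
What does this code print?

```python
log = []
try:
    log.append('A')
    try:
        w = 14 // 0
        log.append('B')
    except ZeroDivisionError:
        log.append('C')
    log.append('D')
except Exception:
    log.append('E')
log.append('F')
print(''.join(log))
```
ACDF

Inner exception caught by inner handler, outer continues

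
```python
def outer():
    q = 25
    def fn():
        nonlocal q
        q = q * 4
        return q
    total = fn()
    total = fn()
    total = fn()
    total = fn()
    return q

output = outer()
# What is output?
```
6400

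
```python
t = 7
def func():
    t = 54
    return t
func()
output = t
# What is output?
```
7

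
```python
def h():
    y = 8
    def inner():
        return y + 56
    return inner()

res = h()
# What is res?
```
64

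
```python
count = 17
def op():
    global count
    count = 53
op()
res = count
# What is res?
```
53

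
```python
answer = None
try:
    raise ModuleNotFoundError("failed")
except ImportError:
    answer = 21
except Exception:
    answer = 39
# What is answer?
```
21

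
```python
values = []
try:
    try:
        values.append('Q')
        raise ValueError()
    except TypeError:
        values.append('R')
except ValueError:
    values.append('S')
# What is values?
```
['Q', 'S']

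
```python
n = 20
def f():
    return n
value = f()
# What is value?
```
20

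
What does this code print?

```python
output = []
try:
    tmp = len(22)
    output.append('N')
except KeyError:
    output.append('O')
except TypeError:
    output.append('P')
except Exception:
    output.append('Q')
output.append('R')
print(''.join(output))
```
PR

TypeError matches before generic Exception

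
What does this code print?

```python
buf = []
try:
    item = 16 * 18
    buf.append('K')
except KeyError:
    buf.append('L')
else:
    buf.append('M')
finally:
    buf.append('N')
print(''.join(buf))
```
KMN

else runs before finally when no exception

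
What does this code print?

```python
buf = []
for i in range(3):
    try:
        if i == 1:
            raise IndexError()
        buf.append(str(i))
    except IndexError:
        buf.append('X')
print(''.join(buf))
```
0X2

Exception on i=1 caught, loop continues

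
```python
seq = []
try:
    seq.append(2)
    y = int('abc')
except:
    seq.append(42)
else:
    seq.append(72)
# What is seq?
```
[2, 42]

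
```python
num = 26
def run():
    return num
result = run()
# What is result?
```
26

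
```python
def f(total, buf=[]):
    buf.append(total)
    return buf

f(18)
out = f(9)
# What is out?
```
[18, 9]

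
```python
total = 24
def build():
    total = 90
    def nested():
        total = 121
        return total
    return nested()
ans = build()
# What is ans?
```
121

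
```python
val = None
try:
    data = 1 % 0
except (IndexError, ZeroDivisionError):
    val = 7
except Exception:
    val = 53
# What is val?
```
7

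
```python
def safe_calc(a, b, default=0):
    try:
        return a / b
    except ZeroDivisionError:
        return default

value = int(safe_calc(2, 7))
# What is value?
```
0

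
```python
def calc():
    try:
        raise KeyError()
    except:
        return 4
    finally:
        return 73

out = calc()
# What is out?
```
73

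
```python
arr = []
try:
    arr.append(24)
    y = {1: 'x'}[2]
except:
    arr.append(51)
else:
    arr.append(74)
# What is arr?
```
[24, 51]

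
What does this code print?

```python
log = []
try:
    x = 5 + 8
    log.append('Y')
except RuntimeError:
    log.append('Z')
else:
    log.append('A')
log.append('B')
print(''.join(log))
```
YAB

else block runs when no exception occurs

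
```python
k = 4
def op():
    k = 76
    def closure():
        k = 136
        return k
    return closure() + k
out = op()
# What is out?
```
212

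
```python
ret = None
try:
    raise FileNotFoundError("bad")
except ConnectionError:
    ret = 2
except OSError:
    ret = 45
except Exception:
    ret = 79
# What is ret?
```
45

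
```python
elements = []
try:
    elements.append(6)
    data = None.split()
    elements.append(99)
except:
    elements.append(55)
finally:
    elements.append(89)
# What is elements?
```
[6, 55, 89]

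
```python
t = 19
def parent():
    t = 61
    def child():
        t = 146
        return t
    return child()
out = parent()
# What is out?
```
146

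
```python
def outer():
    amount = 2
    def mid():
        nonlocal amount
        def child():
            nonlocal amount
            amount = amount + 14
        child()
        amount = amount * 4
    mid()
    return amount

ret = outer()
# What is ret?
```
64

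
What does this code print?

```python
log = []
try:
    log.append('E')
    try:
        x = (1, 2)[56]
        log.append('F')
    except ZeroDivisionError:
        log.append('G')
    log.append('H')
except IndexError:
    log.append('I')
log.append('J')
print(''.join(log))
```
EIJ

Inner handler doesn't match, propagates to outer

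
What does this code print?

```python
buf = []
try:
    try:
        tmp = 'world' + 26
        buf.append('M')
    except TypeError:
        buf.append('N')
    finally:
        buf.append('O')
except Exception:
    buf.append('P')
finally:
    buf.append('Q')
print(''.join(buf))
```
NOQ

Both finally blocks run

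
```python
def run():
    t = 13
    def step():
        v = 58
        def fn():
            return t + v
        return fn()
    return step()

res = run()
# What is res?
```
71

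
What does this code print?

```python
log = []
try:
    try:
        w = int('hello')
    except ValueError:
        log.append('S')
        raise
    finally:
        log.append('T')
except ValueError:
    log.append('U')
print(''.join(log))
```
STU

finally runs before re-raised exception propagates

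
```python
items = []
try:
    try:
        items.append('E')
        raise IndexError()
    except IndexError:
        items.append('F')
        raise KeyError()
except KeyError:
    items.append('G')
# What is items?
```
['E', 'F', 'G']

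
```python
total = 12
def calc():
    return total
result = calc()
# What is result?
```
12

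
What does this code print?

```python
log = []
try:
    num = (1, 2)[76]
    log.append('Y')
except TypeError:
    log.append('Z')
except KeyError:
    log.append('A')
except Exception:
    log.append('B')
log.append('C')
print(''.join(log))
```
BC

IndexError not specifically caught, falls to Exception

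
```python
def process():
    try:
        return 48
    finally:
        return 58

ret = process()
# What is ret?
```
58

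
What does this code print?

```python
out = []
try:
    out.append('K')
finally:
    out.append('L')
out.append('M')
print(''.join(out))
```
KLM

try/finally without except, no exception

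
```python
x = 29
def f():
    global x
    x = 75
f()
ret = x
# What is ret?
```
75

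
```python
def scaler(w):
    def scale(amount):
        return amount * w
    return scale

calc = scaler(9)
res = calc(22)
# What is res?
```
198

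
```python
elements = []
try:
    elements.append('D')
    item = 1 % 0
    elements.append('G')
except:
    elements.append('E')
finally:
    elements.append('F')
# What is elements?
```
['D', 'E', 'F']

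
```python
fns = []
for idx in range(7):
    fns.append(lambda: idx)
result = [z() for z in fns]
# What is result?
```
[6, 6, 6, 6, 6, 6, 6]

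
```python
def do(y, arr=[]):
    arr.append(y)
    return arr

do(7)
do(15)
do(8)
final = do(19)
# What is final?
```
[7, 15, 8, 19]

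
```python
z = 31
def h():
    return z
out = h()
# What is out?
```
31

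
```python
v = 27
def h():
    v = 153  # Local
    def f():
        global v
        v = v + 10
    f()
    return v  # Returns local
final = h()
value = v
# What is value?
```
37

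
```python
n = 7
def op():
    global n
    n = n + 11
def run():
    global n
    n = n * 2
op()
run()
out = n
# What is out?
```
36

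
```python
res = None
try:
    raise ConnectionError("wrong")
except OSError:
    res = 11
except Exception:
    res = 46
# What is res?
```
11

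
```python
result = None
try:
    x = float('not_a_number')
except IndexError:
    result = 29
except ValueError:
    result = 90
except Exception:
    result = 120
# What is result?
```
90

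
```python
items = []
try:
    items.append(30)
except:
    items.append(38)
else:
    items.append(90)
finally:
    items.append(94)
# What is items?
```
[30, 90, 94]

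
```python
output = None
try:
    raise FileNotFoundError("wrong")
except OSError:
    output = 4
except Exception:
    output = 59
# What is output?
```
4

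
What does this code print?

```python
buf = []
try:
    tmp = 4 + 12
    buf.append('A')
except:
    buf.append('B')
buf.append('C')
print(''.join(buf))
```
AC

No exception, try block completes normally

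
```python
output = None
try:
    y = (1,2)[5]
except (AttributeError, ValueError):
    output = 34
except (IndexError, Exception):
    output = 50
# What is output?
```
50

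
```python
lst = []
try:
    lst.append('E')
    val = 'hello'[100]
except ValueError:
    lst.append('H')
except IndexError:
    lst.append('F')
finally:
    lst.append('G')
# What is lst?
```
['E', 'F', 'G']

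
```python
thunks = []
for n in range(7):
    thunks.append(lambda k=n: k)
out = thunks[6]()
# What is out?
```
6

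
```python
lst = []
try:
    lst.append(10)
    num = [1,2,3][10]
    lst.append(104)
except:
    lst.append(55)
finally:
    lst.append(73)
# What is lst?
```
[10, 55, 73]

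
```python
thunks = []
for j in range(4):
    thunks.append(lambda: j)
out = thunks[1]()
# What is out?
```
3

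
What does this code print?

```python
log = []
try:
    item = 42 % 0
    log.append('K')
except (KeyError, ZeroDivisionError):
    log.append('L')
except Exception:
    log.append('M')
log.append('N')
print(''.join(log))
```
LN

ZeroDivisionError matches tuple containing it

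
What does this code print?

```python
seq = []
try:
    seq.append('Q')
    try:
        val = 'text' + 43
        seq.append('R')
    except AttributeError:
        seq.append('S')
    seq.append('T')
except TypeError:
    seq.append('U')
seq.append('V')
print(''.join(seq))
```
QUV

Inner handler doesn't match, propagates to outer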